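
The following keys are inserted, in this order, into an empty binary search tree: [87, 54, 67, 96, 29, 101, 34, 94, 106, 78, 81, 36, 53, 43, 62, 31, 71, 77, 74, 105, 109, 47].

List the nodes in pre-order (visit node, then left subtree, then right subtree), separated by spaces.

87 54 29 34 31 36 53 43 47 67 62 78 71 77 74 81 96 94 101 106 105 109

Insert 87: tree is empty, so 87 becomes the root.
Insert 54: 54 < 87 → go left. Place as left child of 87.
Insert 67: 67 < 87 → go left; 67 > 54 → go right. Place as right child of 54.
Insert 96: 96 > 87 → go right. Place as right child of 87.
Insert 29: 29 < 87 → go left; 29 < 54 → go left. Place as left child of 54.
Insert 101: 101 > 87 → go right; 101 > 96 → go right. Place as right child of 96.
Insert 34: 34 < 87 → go left; 34 < 54 → go left; 34 > 29 → go right. Place as right child of 29.
Insert 94: 94 > 87 → go right; 94 < 96 → go left. Place as left child of 96.
Insert 106: 106 > 87 → go right; 106 > 96 → go right; 106 > 101 → go right. Place as right child of 101.
Insert 78: 78 < 87 → go left; 78 > 54 → go right; 78 > 67 → go right. Place as right child of 67.
Insert 81: 81 < 87 → go left; 81 > 54 → go right; 81 > 67 → go right; 81 > 78 → go right. Place as right child of 78.
Insert 36: 36 < 87 → go left; 36 < 54 → go left; 36 > 29 → go right; 36 > 34 → go right. Place as right child of 34.
Insert 53: 53 < 87 → go left; 53 < 54 → go left; 53 > 29 → go right; 53 > 34 → go right; 53 > 36 → go right. Place as right child of 36.
Insert 43: 43 < 87 → go left; 43 < 54 → go left; 43 > 29 → go right; 43 > 34 → go right; 43 > 36 → go right; 43 < 53 → go left. Place as left child of 53.
Insert 62: 62 < 87 → go left; 62 > 54 → go right; 62 < 67 → go left. Place as left child of 67.
Insert 31: 31 < 87 → go left; 31 < 54 → go left; 31 > 29 → go right; 31 < 34 → go left. Place as left child of 34.
Insert 71: 71 < 87 → go left; 71 > 54 → go right; 71 > 67 → go right; 71 < 78 → go left. Place as left child of 78.
Insert 77: 77 < 87 → go left; 77 > 54 → go right; 77 > 67 → go right; 77 < 78 → go left; 77 > 71 → go right. Place as right child of 71.
Insert 74: 74 < 87 → go left; 74 > 54 → go right; 74 > 67 → go right; 74 < 78 → go left; 74 > 71 → go right; 74 < 77 → go left. Place as left child of 77.
Insert 105: 105 > 87 → go right; 105 > 96 → go right; 105 > 101 → go right; 105 < 106 → go left. Place as left child of 106.
Insert 109: 109 > 87 → go right; 109 > 96 → go right; 109 > 101 → go right; 109 > 106 → go right. Place as right child of 106.
Insert 47: 47 < 87 → go left; 47 < 54 → go left; 47 > 29 → go right; 47 > 34 → go right; 47 > 36 → go right; 47 < 53 → go left; 47 > 43 → go right. Place as right child of 43.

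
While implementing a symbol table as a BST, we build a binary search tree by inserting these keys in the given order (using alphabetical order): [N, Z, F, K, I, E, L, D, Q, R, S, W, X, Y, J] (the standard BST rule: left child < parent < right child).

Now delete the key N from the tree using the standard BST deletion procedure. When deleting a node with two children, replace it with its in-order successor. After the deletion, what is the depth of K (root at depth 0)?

2

N: root
Z: right child of N (depth 1)
F: left child of N (depth 1)
K: right child of F (depth 2)
I: left child of K (depth 3)
E: left child of F (depth 2)
L: right child of K (depth 3)
D: left child of E (depth 3)
Q: left child of Z (depth 2)
R: right child of Q (depth 3)
S: right child of R (depth 4)
W: right child of S (depth 5)
X: right child of W (depth 6)
Y: right child of X (depth 7)
J: right child of I (depth 4)

Delete N (two children — replace with in-order successor).
After deletion, path to K: Q → F → K.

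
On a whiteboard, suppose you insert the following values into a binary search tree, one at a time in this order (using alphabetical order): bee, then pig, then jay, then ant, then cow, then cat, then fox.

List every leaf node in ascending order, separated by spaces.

Resulting structure (node: left, right):
  bee: L=ant, R=pig
  pig: L=jay, R=–
  jay: L=cow, R=–
  ant: L=–, R=–
  cow: L=cat, R=fox
  cat: L=–, R=–
  fox: L=–, R=–

ant cat fox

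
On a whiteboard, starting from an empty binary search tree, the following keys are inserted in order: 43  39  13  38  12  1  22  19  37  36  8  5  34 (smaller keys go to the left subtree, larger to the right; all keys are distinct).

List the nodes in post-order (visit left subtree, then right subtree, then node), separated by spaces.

5 8 1 12 19 34 36 37 22 38 13 39 43

Resulting structure (node: left, right):
  43: L=39, R=–
  39: L=13, R=–
  13: L=12, R=38
  38: L=22, R=–
  12: L=1, R=–
  1: L=–, R=8
  22: L=19, R=37
  19: L=–, R=–
  37: L=36, R=–
  36: L=34, R=–
  8: L=5, R=–
  5: L=–, R=–
  34: L=–, R=–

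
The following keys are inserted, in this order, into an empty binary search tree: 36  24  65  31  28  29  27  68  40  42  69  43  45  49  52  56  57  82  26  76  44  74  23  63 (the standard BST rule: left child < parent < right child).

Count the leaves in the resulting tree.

6

Insert 36: tree is empty, so 36 becomes the root.
Insert 24: 24 < 36 → go left. Place as left child of 36.
Insert 65: 65 > 36 → go right. Place as right child of 36.
Insert 31: 31 < 36 → go left; 31 > 24 → go right. Place as right child of 24.
Insert 28: 28 < 36 → go left; 28 > 24 → go right; 28 < 31 → go left. Place as left child of 31.
Insert 29: 29 < 36 → go left; 29 > 24 → go right; 29 < 31 → go left; 29 > 28 → go right. Place as right child of 28.
Insert 27: 27 < 36 → go left; 27 > 24 → go right; 27 < 31 → go left; 27 < 28 → go left. Place as left child of 28.
Insert 68: 68 > 36 → go right; 68 > 65 → go right. Place as right child of 65.
Insert 40: 40 > 36 → go right; 40 < 65 → go left. Place as left child of 65.
Insert 42: 42 > 36 → go right; 42 < 65 → go left; 42 > 40 → go right. Place as right child of 40.
Insert 69: 69 > 36 → go right; 69 > 65 → go right; 69 > 68 → go right. Place as right child of 68.
Insert 43: 43 > 36 → go right; 43 < 65 → go left; 43 > 40 → go right; 43 > 42 → go right. Place as right child of 42.
Insert 45: 45 > 36 → go right; 45 < 65 → go left; 45 > 40 → go right; 45 > 42 → go right; 45 > 43 → go right. Place as right child of 43.
Insert 49: 49 > 36 → go right; 49 < 65 → go left; 49 > 40 → go right; 49 > 42 → go right; 49 > 43 → go right; 49 > 45 → go right. Place as right child of 45.
Insert 52: 52 > 36 → go right; 52 < 65 → go left; 52 > 40 → go right; 52 > 42 → go right; 52 > 43 → go right; 52 > 45 → go right; 52 > 49 → go right. Place as right child of 49.
Insert 56: 56 > 36 → go right; 56 < 65 → go left; 56 > 40 → go right; 56 > 42 → go right; 56 > 43 → go right; 56 > 45 → go right; 56 > 49 → go right; 56 > 52 → go right. Place as right child of 52.
Insert 57: 57 > 36 → go right; 57 < 65 → go left; 57 > 40 → go right; 57 > 42 → go right; 57 > 43 → go right; 57 > 45 → go right; 57 > 49 → go right; 57 > 52 → go right; 57 > 56 → go right. Place as right child of 56.
Insert 82: 82 > 36 → go right; 82 > 65 → go right; 82 > 68 → go right; 82 > 69 → go right. Place as right child of 69.
Insert 26: 26 < 36 → go left; 26 > 24 → go right; 26 < 31 → go left; 26 < 28 → go left; 26 < 27 → go left. Place as left child of 27.
Insert 76: 76 > 36 → go right; 76 > 65 → go right; 76 > 68 → go right; 76 > 69 → go right; 76 < 82 → go left. Place as left child of 82.
Insert 44: 44 > 36 → go right; 44 < 65 → go left; 44 > 40 → go right; 44 > 42 → go right; 44 > 43 → go right; 44 < 45 → go left. Place as left child of 45.
Insert 74: 74 > 36 → go right; 74 > 65 → go right; 74 > 68 → go right; 74 > 69 → go right; 74 < 82 → go left; 74 < 76 → go left. Place as left child of 76.
Insert 23: 23 < 36 → go left; 23 < 24 → go left. Place as left child of 24.
Insert 63: 63 > 36 → go right; 63 < 65 → go left; 63 > 40 → go right; 63 > 42 → go right; 63 > 43 → go right; 63 > 45 → go right; 63 > 49 → go right; 63 > 52 → go right; 63 > 56 → go right; 63 > 57 → go right. Place as right child of 57.

Leaves: 23, 26, 29, 44, 63, 74 — 6 in total.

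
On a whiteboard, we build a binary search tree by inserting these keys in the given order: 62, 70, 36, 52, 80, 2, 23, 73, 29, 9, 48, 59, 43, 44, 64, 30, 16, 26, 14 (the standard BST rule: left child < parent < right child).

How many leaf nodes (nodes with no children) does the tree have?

7

Resulting structure (node: left, right):
  62: L=36, R=70
  70: L=64, R=80
  36: L=2, R=52
  52: L=48, R=59
  80: L=73, R=–
  2: L=–, R=23
  23: L=9, R=29
  73: L=–, R=–
  29: L=26, R=30
  9: L=–, R=16
  48: L=43, R=–
  59: L=–, R=–
  43: L=–, R=44
  44: L=–, R=–
  64: L=–, R=–
  30: L=–, R=–
  16: L=14, R=–
  26: L=–, R=–
  14: L=–, R=–

Leaves: 14, 26, 30, 44, 59, 64, 73 — 7 in total.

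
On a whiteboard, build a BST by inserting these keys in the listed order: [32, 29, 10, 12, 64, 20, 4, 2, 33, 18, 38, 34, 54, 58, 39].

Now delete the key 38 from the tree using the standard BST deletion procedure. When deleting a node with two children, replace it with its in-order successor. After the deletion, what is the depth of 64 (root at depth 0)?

32: root
29: left child of 32 (depth 1)
10: left child of 29 (depth 2)
12: right child of 10 (depth 3)
64: right child of 32 (depth 1)
20: right child of 12 (depth 4)
4: left child of 10 (depth 3)
2: left child of 4 (depth 4)
33: left child of 64 (depth 2)
18: left child of 20 (depth 5)
38: right child of 33 (depth 3)
34: left child of 38 (depth 4)
54: right child of 38 (depth 4)
58: right child of 54 (depth 5)
39: left child of 54 (depth 5)

Delete 38 (two children — replace with in-order successor).
After deletion, path to 64: 32 → 64.

1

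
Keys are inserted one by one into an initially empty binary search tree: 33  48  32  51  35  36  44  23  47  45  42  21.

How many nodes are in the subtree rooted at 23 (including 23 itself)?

Resulting structure (node: left, right):
  33: L=32, R=48
  48: L=35, R=51
  32: L=23, R=–
  51: L=–, R=–
  35: L=–, R=36
  36: L=–, R=44
  44: L=42, R=47
  23: L=21, R=–
  47: L=45, R=–
  45: L=–, R=–
  42: L=–, R=–
  21: L=–, R=–

Subtree rooted at 23 contains: 23, 21 — 2 nodes.

2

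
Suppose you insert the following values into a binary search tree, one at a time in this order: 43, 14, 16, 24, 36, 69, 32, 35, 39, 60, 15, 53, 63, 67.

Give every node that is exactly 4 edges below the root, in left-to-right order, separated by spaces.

36 67

Resulting structure (node: left, right):
  43: L=14, R=69
  14: L=–, R=16
  16: L=15, R=24
  24: L=–, R=36
  36: L=32, R=39
  69: L=60, R=–
  32: L=–, R=35
  35: L=–, R=–
  39: L=–, R=–
  60: L=53, R=63
  15: L=–, R=–
  53: L=–, R=–
  63: L=–, R=67
  67: L=–, R=–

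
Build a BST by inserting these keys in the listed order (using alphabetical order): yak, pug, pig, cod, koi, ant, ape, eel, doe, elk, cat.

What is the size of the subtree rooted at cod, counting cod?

8

Insert yak: tree is empty, so yak becomes the root.
Insert pug: pug < yak → go left. Place as left child of yak.
Insert pig: pig < yak → go left; pig < pug → go left. Place as left child of pug.
Insert cod: cod < yak → go left; cod < pug → go left; cod < pig → go left. Place as left child of pig.
Insert koi: koi < yak → go left; koi < pug → go left; koi < pig → go left; koi > cod → go right. Place as right child of cod.
Insert ant: ant < yak → go left; ant < pug → go left; ant < pig → go left; ant < cod → go left. Place as left child of cod.
Insert ape: ape < yak → go left; ape < pug → go left; ape < pig → go left; ape < cod → go left; ape > ant → go right. Place as right child of ant.
Insert eel: eel < yak → go left; eel < pug → go left; eel < pig → go left; eel > cod → go right; eel < koi → go left. Place as left child of koi.
Insert doe: doe < yak → go left; doe < pug → go left; doe < pig → go left; doe > cod → go right; doe < koi → go left; doe < eel → go left. Place as left child of eel.
Insert elk: elk < yak → go left; elk < pug → go left; elk < pig → go left; elk > cod → go right; elk < koi → go left; elk > eel → go right. Place as right child of eel.
Insert cat: cat < yak → go left; cat < pug → go left; cat < pig → go left; cat < cod → go left; cat > ant → go right; cat > ape → go right. Place as right child of ape.

Subtree rooted at cod contains: cod, ant, ape, cat, koi, eel, doe, elk — 8 nodes.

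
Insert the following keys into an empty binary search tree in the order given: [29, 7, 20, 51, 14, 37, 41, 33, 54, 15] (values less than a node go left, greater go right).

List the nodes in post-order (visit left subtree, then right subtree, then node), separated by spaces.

Insert 29: tree is empty, so 29 becomes the root.
Insert 7: 7 < 29 → go left. Place as left child of 29.
Insert 20: 20 < 29 → go left; 20 > 7 → go right. Place as right child of 7.
Insert 51: 51 > 29 → go right. Place as right child of 29.
Insert 14: 14 < 29 → go left; 14 > 7 → go right; 14 < 20 → go left. Place as left child of 20.
Insert 37: 37 > 29 → go right; 37 < 51 → go left. Place as left child of 51.
Insert 41: 41 > 29 → go right; 41 < 51 → go left; 41 > 37 → go right. Place as right child of 37.
Insert 33: 33 > 29 → go right; 33 < 51 → go left; 33 < 37 → go left. Place as left child of 37.
Insert 54: 54 > 29 → go right; 54 > 51 → go right. Place as right child of 51.
Insert 15: 15 < 29 → go left; 15 > 7 → go right; 15 < 20 → go left; 15 > 14 → go right. Place as right child of 14.

15 14 20 7 33 41 37 54 51 29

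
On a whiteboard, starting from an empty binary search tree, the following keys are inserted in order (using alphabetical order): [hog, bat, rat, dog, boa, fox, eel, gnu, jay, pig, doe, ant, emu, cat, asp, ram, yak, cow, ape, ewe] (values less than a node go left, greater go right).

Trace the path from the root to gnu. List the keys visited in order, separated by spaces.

hog bat dog fox gnu

hog: root
bat: left child of hog (depth 1)
rat: right child of hog (depth 1)
dog: right child of bat (depth 2)
boa: left child of dog (depth 3)
fox: right child of dog (depth 3)
eel: left child of fox (depth 4)
gnu: right child of fox (depth 4)
jay: left child of rat (depth 2)
pig: right child of jay (depth 3)
doe: right child of boa (depth 4)
ant: left child of bat (depth 2)
emu: right child of eel (depth 5)
cat: left child of doe (depth 5)
asp: right child of ant (depth 3)
ram: right child of pig (depth 4)
yak: right child of rat (depth 2)
cow: right child of cat (depth 6)
ape: left child of asp (depth 4)
ewe: right child of emu (depth 6)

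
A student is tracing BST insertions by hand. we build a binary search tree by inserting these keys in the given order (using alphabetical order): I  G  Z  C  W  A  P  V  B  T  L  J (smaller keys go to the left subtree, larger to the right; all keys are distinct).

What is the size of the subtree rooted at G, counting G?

Insert I: tree is empty, so I becomes the root.
Insert G: G < I → go left. Place as left child of I.
Insert Z: Z > I → go right. Place as right child of I.
Insert C: C < I → go left; C < G → go left. Place as left child of G.
Insert W: W > I → go right; W < Z → go left. Place as left child of Z.
Insert A: A < I → go left; A < G → go left; A < C → go left. Place as left child of C.
Insert P: P > I → go right; P < Z → go left; P < W → go left. Place as left child of W.
Insert V: V > I → go right; V < Z → go left; V < W → go left; V > P → go right. Place as right child of P.
Insert B: B < I → go left; B < G → go left; B < C → go left; B > A → go right. Place as right child of A.
Insert T: T > I → go right; T < Z → go left; T < W → go left; T > P → go right; T < V → go left. Place as left child of V.
Insert L: L > I → go right; L < Z → go left; L < W → go left; L < P → go left. Place as left child of P.
Insert J: J > I → go right; J < Z → go left; J < W → go left; J < P → go left; J < L → go left. Place as left child of L.

Subtree rooted at G contains: G, C, A, B — 4 nodes.

4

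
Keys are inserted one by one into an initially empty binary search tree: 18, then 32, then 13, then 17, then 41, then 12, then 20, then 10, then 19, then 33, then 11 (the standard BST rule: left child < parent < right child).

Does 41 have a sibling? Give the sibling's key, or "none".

20

18: root
32: right child of 18 (depth 1)
13: left child of 18 (depth 1)
17: right child of 13 (depth 2)
41: right child of 32 (depth 2)
12: left child of 13 (depth 2)
20: left child of 32 (depth 2)
10: left child of 12 (depth 3)
19: left child of 20 (depth 3)
33: left child of 41 (depth 3)
11: right child of 10 (depth 4)

41's parent is 32; the other child of 32 is 20.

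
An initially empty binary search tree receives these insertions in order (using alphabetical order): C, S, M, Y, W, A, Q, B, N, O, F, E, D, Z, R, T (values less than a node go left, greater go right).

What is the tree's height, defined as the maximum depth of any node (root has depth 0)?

5

C: root
S: right child of C (depth 1)
M: left child of S (depth 2)
Y: right child of S (depth 2)
W: left child of Y (depth 3)
A: left child of C (depth 1)
Q: right child of M (depth 3)
B: right child of A (depth 2)
N: left child of Q (depth 4)
O: right child of N (depth 5)
F: left child of M (depth 3)
E: left child of F (depth 4)
D: left child of E (depth 5)
Z: right child of Y (depth 3)
R: right child of Q (depth 4)
T: left child of W (depth 4)

The deepest node is O at depth 5.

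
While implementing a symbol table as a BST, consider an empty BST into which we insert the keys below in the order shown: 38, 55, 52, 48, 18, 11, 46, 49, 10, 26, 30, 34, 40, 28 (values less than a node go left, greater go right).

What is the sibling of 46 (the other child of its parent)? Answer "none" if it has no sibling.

49

Insert 38: tree is empty, so 38 becomes the root.
Insert 55: 55 > 38 → go right. Place as right child of 38.
Insert 52: 52 > 38 → go right; 52 < 55 → go left. Place as left child of 55.
Insert 48: 48 > 38 → go right; 48 < 55 → go left; 48 < 52 → go left. Place as left child of 52.
Insert 18: 18 < 38 → go left. Place as left child of 38.
Insert 11: 11 < 38 → go left; 11 < 18 → go left. Place as left child of 18.
Insert 46: 46 > 38 → go right; 46 < 55 → go left; 46 < 52 → go left; 46 < 48 → go left. Place as left child of 48.
Insert 49: 49 > 38 → go right; 49 < 55 → go left; 49 < 52 → go left; 49 > 48 → go right. Place as right child of 48.
Insert 10: 10 < 38 → go left; 10 < 18 → go left; 10 < 11 → go left. Place as left child of 11.
Insert 26: 26 < 38 → go left; 26 > 18 → go right. Place as right child of 18.
Insert 30: 30 < 38 → go left; 30 > 18 → go right; 30 > 26 → go right. Place as right child of 26.
Insert 34: 34 < 38 → go left; 34 > 18 → go right; 34 > 26 → go right; 34 > 30 → go right. Place as right child of 30.
Insert 40: 40 > 38 → go right; 40 < 55 → go left; 40 < 52 → go left; 40 < 48 → go left; 40 < 46 → go left. Place as left child of 46.
Insert 28: 28 < 38 → go left; 28 > 18 → go right; 28 > 26 → go right; 28 < 30 → go left. Place as left child of 30.

46's parent is 48; the other child of 48 is 49.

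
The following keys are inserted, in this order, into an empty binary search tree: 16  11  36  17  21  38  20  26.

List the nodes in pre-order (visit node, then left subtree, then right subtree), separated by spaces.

Insert 16: tree is empty, so 16 becomes the root.
Insert 11: 11 < 16 → go left. Place as left child of 16.
Insert 36: 36 > 16 → go right. Place as right child of 16.
Insert 17: 17 > 16 → go right; 17 < 36 → go left. Place as left child of 36.
Insert 21: 21 > 16 → go right; 21 < 36 → go left; 21 > 17 → go right. Place as right child of 17.
Insert 38: 38 > 16 → go right; 38 > 36 → go right. Place as right child of 36.
Insert 20: 20 > 16 → go right; 20 < 36 → go left; 20 > 17 → go right; 20 < 21 → go left. Place as left child of 21.
Insert 26: 26 > 16 → go right; 26 < 36 → go left; 26 > 17 → go right; 26 > 21 → go right. Place as right child of 21.

16 11 36 17 21 20 26 38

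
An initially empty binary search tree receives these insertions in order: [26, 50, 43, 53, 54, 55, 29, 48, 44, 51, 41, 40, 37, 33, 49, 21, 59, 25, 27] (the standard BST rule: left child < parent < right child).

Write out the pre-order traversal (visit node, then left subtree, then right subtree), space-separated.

26 21 25 50 43 29 27 41 40 37 33 48 44 49 53 51 54 55 59

Insert 26: tree is empty, so 26 becomes the root.
Insert 50: 50 > 26 → go right. Place as right child of 26.
Insert 43: 43 > 26 → go right; 43 < 50 → go left. Place as left child of 50.
Insert 53: 53 > 26 → go right; 53 > 50 → go right. Place as right child of 50.
Insert 54: 54 > 26 → go right; 54 > 50 → go right; 54 > 53 → go right. Place as right child of 53.
Insert 55: 55 > 26 → go right; 55 > 50 → go right; 55 > 53 → go right; 55 > 54 → go right. Place as right child of 54.
Insert 29: 29 > 26 → go right; 29 < 50 → go left; 29 < 43 → go left. Place as left child of 43.
Insert 48: 48 > 26 → go right; 48 < 50 → go left; 48 > 43 → go right. Place as right child of 43.
Insert 44: 44 > 26 → go right; 44 < 50 → go left; 44 > 43 → go right; 44 < 48 → go left. Place as left child of 48.
Insert 51: 51 > 26 → go right; 51 > 50 → go right; 51 < 53 → go left. Place as left child of 53.
Insert 41: 41 > 26 → go right; 41 < 50 → go left; 41 < 43 → go left; 41 > 29 → go right. Place as right child of 29.
Insert 40: 40 > 26 → go right; 40 < 50 → go left; 40 < 43 → go left; 40 > 29 → go right; 40 < 41 → go left. Place as left child of 41.
Insert 37: 37 > 26 → go right; 37 < 50 → go left; 37 < 43 → go left; 37 > 29 → go right; 37 < 41 → go left; 37 < 40 → go left. Place as left child of 40.
Insert 33: 33 > 26 → go right; 33 < 50 → go left; 33 < 43 → go left; 33 > 29 → go right; 33 < 41 → go left; 33 < 40 → go left; 33 < 37 → go left. Place as left child of 37.
Insert 49: 49 > 26 → go right; 49 < 50 → go left; 49 > 43 → go right; 49 > 48 → go right. Place as right child of 48.
Insert 21: 21 < 26 → go left. Place as left child of 26.
Insert 59: 59 > 26 → go right; 59 > 50 → go right; 59 > 53 → go right; 59 > 54 → go right; 59 > 55 → go right. Place as right child of 55.
Insert 25: 25 < 26 → go left; 25 > 21 → go right. Place as right child of 21.
Insert 27: 27 > 26 → go right; 27 < 50 → go left; 27 < 43 → go left; 27 < 29 → go left. Place as left child of 29.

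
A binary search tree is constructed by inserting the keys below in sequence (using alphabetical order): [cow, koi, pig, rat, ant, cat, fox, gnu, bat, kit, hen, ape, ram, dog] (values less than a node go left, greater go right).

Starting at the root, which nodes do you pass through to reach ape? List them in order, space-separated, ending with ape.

cow ant cat bat ape

Resulting structure (node: left, right):
  cow: L=ant, R=koi
  koi: L=fox, R=pig
  pig: L=–, R=rat
  rat: L=ram, R=–
  ant: L=–, R=cat
  cat: L=bat, R=–
  fox: L=dog, R=gnu
  gnu: L=–, R=kit
  bat: L=ape, R=–
  kit: L=hen, R=–
  hen: L=–, R=–
  ape: L=–, R=–
  ram: L=–, R=–
  dog: L=–, R=–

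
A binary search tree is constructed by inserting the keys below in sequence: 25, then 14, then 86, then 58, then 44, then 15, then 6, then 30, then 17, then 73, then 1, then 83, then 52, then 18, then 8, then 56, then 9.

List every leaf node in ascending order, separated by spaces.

1 9 18 30 56 83

25: root
14: left child of 25 (depth 1)
86: right child of 25 (depth 1)
58: left child of 86 (depth 2)
44: left child of 58 (depth 3)
15: right child of 14 (depth 2)
6: left child of 14 (depth 2)
30: left child of 44 (depth 4)
17: right child of 15 (depth 3)
73: right child of 58 (depth 3)
1: left child of 6 (depth 3)
83: right child of 73 (depth 4)
52: right child of 44 (depth 4)
18: right child of 17 (depth 4)
8: right child of 6 (depth 3)
56: right child of 52 (depth 5)
9: right child of 8 (depth 4)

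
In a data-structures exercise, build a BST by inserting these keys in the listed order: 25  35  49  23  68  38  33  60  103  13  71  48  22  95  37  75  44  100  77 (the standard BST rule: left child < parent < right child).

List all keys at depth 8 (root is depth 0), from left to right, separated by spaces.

25: root
35: right child of 25 (depth 1)
49: right child of 35 (depth 2)
23: left child of 25 (depth 1)
68: right child of 49 (depth 3)
38: left child of 49 (depth 3)
33: left child of 35 (depth 2)
60: left child of 68 (depth 4)
103: right child of 68 (depth 4)
13: left child of 23 (depth 2)
71: left child of 103 (depth 5)
48: right child of 38 (depth 4)
22: right child of 13 (depth 3)
95: right child of 71 (depth 6)
37: left child of 38 (depth 4)
75: left child of 95 (depth 7)
44: left child of 48 (depth 5)
100: right child of 95 (depth 7)
77: right child of 75 (depth 8)

77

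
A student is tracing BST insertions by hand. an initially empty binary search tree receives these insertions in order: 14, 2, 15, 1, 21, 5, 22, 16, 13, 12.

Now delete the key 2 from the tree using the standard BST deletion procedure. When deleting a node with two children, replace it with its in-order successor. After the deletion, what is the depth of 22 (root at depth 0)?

14: root
2: left child of 14 (depth 1)
15: right child of 14 (depth 1)
1: left child of 2 (depth 2)
21: right child of 15 (depth 2)
5: right child of 2 (depth 2)
22: right child of 21 (depth 3)
16: left child of 21 (depth 3)
13: right child of 5 (depth 3)
12: left child of 13 (depth 4)

Delete 2 (two children — replace with in-order successor).
After deletion, path to 22: 14 → 15 → 21 → 22.

3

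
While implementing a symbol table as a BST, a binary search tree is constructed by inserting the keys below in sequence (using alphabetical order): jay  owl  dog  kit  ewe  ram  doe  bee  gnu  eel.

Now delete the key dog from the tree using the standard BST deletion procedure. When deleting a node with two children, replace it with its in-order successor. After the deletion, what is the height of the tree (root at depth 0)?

jay: root
owl: right child of jay (depth 1)
dog: left child of jay (depth 1)
kit: left child of owl (depth 2)
ewe: right child of dog (depth 2)
ram: right child of owl (depth 2)
doe: left child of dog (depth 2)
bee: left child of doe (depth 3)
gnu: right child of ewe (depth 3)
eel: left child of ewe (depth 3)

Delete dog (two children — replace with in-order successor).
After deletion, deepest node is bee at depth 3.

3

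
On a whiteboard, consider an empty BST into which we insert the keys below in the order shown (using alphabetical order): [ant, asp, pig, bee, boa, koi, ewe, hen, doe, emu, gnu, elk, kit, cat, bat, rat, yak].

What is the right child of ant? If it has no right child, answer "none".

ant: root
asp: right child of ant (depth 1)
pig: right child of asp (depth 2)
bee: left child of pig (depth 3)
boa: right child of bee (depth 4)
koi: right child of boa (depth 5)
ewe: left child of koi (depth 6)
hen: right child of ewe (depth 7)
doe: left child of ewe (depth 7)
emu: right child of doe (depth 8)
gnu: left child of hen (depth 8)
elk: left child of emu (depth 9)
kit: right child of hen (depth 8)
cat: left child of doe (depth 8)
bat: left child of bee (depth 4)
rat: right child of pig (depth 3)
yak: right child of rat (depth 4)

asp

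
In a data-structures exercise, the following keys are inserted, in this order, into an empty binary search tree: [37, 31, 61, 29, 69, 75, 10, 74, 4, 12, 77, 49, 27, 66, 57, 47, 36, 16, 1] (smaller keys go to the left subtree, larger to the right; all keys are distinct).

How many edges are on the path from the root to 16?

6

Insert 37: tree is empty, so 37 becomes the root.
Insert 31: 31 < 37 → go left. Place as left child of 37.
Insert 61: 61 > 37 → go right. Place as right child of 37.
Insert 29: 29 < 37 → go left; 29 < 31 → go left. Place as left child of 31.
Insert 69: 69 > 37 → go right; 69 > 61 → go right. Place as right child of 61.
Insert 75: 75 > 37 → go right; 75 > 61 → go right; 75 > 69 → go right. Place as right child of 69.
Insert 10: 10 < 37 → go left; 10 < 31 → go left; 10 < 29 → go left. Place as left child of 29.
Insert 74: 74 > 37 → go right; 74 > 61 → go right; 74 > 69 → go right; 74 < 75 → go left. Place as left child of 75.
Insert 4: 4 < 37 → go left; 4 < 31 → go left; 4 < 29 → go left; 4 < 10 → go left. Place as left child of 10.
Insert 12: 12 < 37 → go left; 12 < 31 → go left; 12 < 29 → go left; 12 > 10 → go right. Place as right child of 10.
Insert 77: 77 > 37 → go right; 77 > 61 → go right; 77 > 69 → go right; 77 > 75 → go right. Place as right child of 75.
Insert 49: 49 > 37 → go right; 49 < 61 → go left. Place as left child of 61.
Insert 27: 27 < 37 → go left; 27 < 31 → go left; 27 < 29 → go left; 27 > 10 → go right; 27 > 12 → go right. Place as right child of 12.
Insert 66: 66 > 37 → go right; 66 > 61 → go right; 66 < 69 → go left. Place as left child of 69.
Insert 57: 57 > 37 → go right; 57 < 61 → go left; 57 > 49 → go right. Place as right child of 49.
Insert 47: 47 > 37 → go right; 47 < 61 → go left; 47 < 49 → go left. Place as left child of 49.
Insert 36: 36 < 37 → go left; 36 > 31 → go right. Place as right child of 31.
Insert 16: 16 < 37 → go left; 16 < 31 → go left; 16 < 29 → go left; 16 > 10 → go right; 16 > 12 → go right; 16 < 27 → go left. Place as left child of 27.
Insert 1: 1 < 37 → go left; 1 < 31 → go left; 1 < 29 → go left; 1 < 10 → go left; 1 < 4 → go left. Place as left child of 4.

Path to 16: 37 → 31 → 29 → 10 → 12 → 27 → 16, which is 6 edges.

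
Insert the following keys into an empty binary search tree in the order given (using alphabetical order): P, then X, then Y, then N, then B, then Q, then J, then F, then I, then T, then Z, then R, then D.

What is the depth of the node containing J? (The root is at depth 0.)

P: root
X: right child of P (depth 1)
Y: right child of X (depth 2)
N: left child of P (depth 1)
B: left child of N (depth 2)
Q: left child of X (depth 2)
J: right child of B (depth 3)
F: left child of J (depth 4)
I: right child of F (depth 5)
T: right child of Q (depth 3)
Z: right child of Y (depth 3)
R: left child of T (depth 4)
D: left child of F (depth 5)

Path to J: P → N → B → J, which is 3 edges.

3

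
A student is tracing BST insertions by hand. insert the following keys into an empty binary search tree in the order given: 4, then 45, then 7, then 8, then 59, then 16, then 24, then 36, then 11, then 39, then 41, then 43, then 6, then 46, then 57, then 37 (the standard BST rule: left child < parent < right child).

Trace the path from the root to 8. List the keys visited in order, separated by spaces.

Resulting structure (node: left, right):
  4: L=–, R=45
  45: L=7, R=59
  7: L=6, R=8
  8: L=–, R=16
  59: L=46, R=–
  16: L=11, R=24
  24: L=–, R=36
  36: L=–, R=39
  11: L=–, R=–
  39: L=37, R=41
  41: L=–, R=43
  43: L=–, R=–
  6: L=–, R=–
  46: L=–, R=57
  57: L=–, R=–
  37: L=–, R=–

4 45 7 8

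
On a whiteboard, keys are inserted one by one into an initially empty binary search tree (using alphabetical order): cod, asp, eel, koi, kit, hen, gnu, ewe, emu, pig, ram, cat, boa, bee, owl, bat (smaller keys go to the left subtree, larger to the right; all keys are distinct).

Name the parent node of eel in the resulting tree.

cod

Resulting structure (node: left, right):
  cod: L=asp, R=eel
  asp: L=–, R=cat
  eel: L=–, R=koi
  koi: L=kit, R=pig
  kit: L=hen, R=–
  hen: L=gnu, R=–
  gnu: L=ewe, R=–
  ewe: L=emu, R=–
  emu: L=–, R=–
  pig: L=owl, R=ram
  ram: L=–, R=–
  cat: L=boa, R=–
  boa: L=bee, R=–
  bee: L=bat, R=–
  owl: L=–, R=–
  bat: L=–, R=–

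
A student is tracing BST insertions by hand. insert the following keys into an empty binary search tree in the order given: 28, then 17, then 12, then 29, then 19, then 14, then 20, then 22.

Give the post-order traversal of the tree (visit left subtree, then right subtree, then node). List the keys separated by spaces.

14 12 22 20 19 17 29 28

28: root
17: left child of 28 (depth 1)
12: left child of 17 (depth 2)
29: right child of 28 (depth 1)
19: right child of 17 (depth 2)
14: right child of 12 (depth 3)
20: right child of 19 (depth 3)
22: right child of 20 (depth 4)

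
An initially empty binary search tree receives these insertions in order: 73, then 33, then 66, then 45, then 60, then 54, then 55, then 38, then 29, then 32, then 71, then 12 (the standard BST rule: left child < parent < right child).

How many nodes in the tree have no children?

5

73: root
33: left child of 73 (depth 1)
66: right child of 33 (depth 2)
45: left child of 66 (depth 3)
60: right child of 45 (depth 4)
54: left child of 60 (depth 5)
55: right child of 54 (depth 6)
38: left child of 45 (depth 4)
29: left child of 33 (depth 2)
32: right child of 29 (depth 3)
71: right child of 66 (depth 3)
12: left child of 29 (depth 3)

Leaves: 12, 32, 38, 55, 71 — 5 in total.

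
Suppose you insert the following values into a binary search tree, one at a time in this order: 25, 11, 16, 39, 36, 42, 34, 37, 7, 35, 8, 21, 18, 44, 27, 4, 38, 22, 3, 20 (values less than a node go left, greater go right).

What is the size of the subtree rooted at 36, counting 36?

Insert 25: tree is empty, so 25 becomes the root.
Insert 11: 11 < 25 → go left. Place as left child of 25.
Insert 16: 16 < 25 → go left; 16 > 11 → go right. Place as right child of 11.
Insert 39: 39 > 25 → go right. Place as right child of 25.
Insert 36: 36 > 25 → go right; 36 < 39 → go left. Place as left child of 39.
Insert 42: 42 > 25 → go right; 42 > 39 → go right. Place as right child of 39.
Insert 34: 34 > 25 → go right; 34 < 39 → go left; 34 < 36 → go left. Place as left child of 36.
Insert 37: 37 > 25 → go right; 37 < 39 → go left; 37 > 36 → go right. Place as right child of 36.
Insert 7: 7 < 25 → go left; 7 < 11 → go left. Place as left child of 11.
Insert 35: 35 > 25 → go right; 35 < 39 → go left; 35 < 36 → go left; 35 > 34 → go right. Place as right child of 34.
Insert 8: 8 < 25 → go left; 8 < 11 → go left; 8 > 7 → go right. Place as right child of 7.
Insert 21: 21 < 25 → go left; 21 > 11 → go right; 21 > 16 → go right. Place as right child of 16.
Insert 18: 18 < 25 → go left; 18 > 11 → go right; 18 > 16 → go right; 18 < 21 → go left. Place as left child of 21.
Insert 44: 44 > 25 → go right; 44 > 39 → go right; 44 > 42 → go right. Place as right child of 42.
Insert 27: 27 > 25 → go right; 27 < 39 → go left; 27 < 36 → go left; 27 < 34 → go left. Place as left child of 34.
Insert 4: 4 < 25 → go left; 4 < 11 → go left; 4 < 7 → go left. Place as left child of 7.
Insert 38: 38 > 25 → go right; 38 < 39 → go left; 38 > 36 → go right; 38 > 37 → go right. Place as right child of 37.
Insert 22: 22 < 25 → go left; 22 > 11 → go right; 22 > 16 → go right; 22 > 21 → go right. Place as right child of 21.
Insert 3: 3 < 25 → go left; 3 < 11 → go left; 3 < 7 → go left; 3 < 4 → go left. Place as left child of 4.
Insert 20: 20 < 25 → go left; 20 > 11 → go right; 20 > 16 → go right; 20 < 21 → go left; 20 > 18 → go right. Place as right child of 18.

Subtree rooted at 36 contains: 36, 34, 27, 35, 37, 38 — 6 nodes.

6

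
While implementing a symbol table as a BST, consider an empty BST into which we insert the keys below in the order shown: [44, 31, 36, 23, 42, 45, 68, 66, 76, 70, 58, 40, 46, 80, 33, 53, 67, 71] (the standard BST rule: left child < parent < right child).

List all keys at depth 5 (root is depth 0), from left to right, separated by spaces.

46 71

Insert 44: tree is empty, so 44 becomes the root.
Insert 31: 31 < 44 → go left. Place as left child of 44.
Insert 36: 36 < 44 → go left; 36 > 31 → go right. Place as right child of 31.
Insert 23: 23 < 44 → go left; 23 < 31 → go left. Place as left child of 31.
Insert 42: 42 < 44 → go left; 42 > 31 → go right; 42 > 36 → go right. Place as right child of 36.
Insert 45: 45 > 44 → go right. Place as right child of 44.
Insert 68: 68 > 44 → go right; 68 > 45 → go right. Place as right child of 45.
Insert 66: 66 > 44 → go right; 66 > 45 → go right; 66 < 68 → go left. Place as left child of 68.
Insert 76: 76 > 44 → go right; 76 > 45 → go right; 76 > 68 → go right. Place as right child of 68.
Insert 70: 70 > 44 → go right; 70 > 45 → go right; 70 > 68 → go right; 70 < 76 → go left. Place as left child of 76.
Insert 58: 58 > 44 → go right; 58 > 45 → go right; 58 < 68 → go left; 58 < 66 → go left. Place as left child of 66.
Insert 40: 40 < 44 → go left; 40 > 31 → go right; 40 > 36 → go right; 40 < 42 → go left. Place as left child of 42.
Insert 46: 46 > 44 → go right; 46 > 45 → go right; 46 < 68 → go left; 46 < 66 → go left; 46 < 58 → go left. Place as left child of 58.
Insert 80: 80 > 44 → go right; 80 > 45 → go right; 80 > 68 → go right; 80 > 76 → go right. Place as right child of 76.
Insert 33: 33 < 44 → go left; 33 > 31 → go right; 33 < 36 → go left. Place as left child of 36.
Insert 53: 53 > 44 → go right; 53 > 45 → go right; 53 < 68 → go left; 53 < 66 → go left; 53 < 58 → go left; 53 > 46 → go right. Place as right child of 46.
Insert 67: 67 > 44 → go right; 67 > 45 → go right; 67 < 68 → go left; 67 > 66 → go right. Place as right child of 66.
Insert 71: 71 > 44 → go right; 71 > 45 → go right; 71 > 68 → go right; 71 < 76 → go left; 71 > 70 → go right. Place as right child of 70.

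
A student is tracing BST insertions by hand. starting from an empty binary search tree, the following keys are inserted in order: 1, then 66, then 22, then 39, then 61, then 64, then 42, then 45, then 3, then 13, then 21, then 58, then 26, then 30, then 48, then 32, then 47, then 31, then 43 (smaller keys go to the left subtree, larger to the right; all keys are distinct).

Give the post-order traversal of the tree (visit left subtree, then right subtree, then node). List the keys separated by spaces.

21 13 3 31 32 30 26 43 47 48 58 45 42 64 61 39 22 66 1

1: root
66: right child of 1 (depth 1)
22: left child of 66 (depth 2)
39: right child of 22 (depth 3)
61: right child of 39 (depth 4)
64: right child of 61 (depth 5)
42: left child of 61 (depth 5)
45: right child of 42 (depth 6)
3: left child of 22 (depth 3)
13: right child of 3 (depth 4)
21: right child of 13 (depth 5)
58: right child of 45 (depth 7)
26: left child of 39 (depth 4)
30: right child of 26 (depth 5)
48: left child of 58 (depth 8)
32: right child of 30 (depth 6)
47: left child of 48 (depth 9)
31: left child of 32 (depth 7)
43: left child of 45 (depth 7)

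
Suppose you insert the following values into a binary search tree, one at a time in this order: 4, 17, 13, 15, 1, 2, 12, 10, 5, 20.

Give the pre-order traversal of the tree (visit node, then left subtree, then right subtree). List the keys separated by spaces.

Insert 4: tree is empty, so 4 becomes the root.
Insert 17: 17 > 4 → go right. Place as right child of 4.
Insert 13: 13 > 4 → go right; 13 < 17 → go left. Place as left child of 17.
Insert 15: 15 > 4 → go right; 15 < 17 → go left; 15 > 13 → go right. Place as right child of 13.
Insert 1: 1 < 4 → go left. Place as left child of 4.
Insert 2: 2 < 4 → go left; 2 > 1 → go right. Place as right child of 1.
Insert 12: 12 > 4 → go right; 12 < 17 → go left; 12 < 13 → go left. Place as left child of 13.
Insert 10: 10 > 4 → go right; 10 < 17 → go left; 10 < 13 → go left; 10 < 12 → go left. Place as left child of 12.
Insert 5: 5 > 4 → go right; 5 < 17 → go left; 5 < 13 → go left; 5 < 12 → go left; 5 < 10 → go left. Place as left child of 10.
Insert 20: 20 > 4 → go right; 20 > 17 → go right. Place as right child of 17.

4 1 2 17 13 12 10 5 15 20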